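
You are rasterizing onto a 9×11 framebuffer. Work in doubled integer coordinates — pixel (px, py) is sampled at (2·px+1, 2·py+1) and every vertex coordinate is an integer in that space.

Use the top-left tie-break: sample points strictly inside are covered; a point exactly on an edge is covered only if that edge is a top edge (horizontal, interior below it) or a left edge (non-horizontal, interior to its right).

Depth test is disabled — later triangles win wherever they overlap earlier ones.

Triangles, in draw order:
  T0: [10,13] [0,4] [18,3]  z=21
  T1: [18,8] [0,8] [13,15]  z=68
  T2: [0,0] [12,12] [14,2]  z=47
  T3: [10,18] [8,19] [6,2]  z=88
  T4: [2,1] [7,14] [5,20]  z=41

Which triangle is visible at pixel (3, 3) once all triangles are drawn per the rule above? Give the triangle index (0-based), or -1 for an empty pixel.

T0:
  2·area = 172
  edge (10, 13)→(0, 4): d=(-10,-9) top-left  bias=+0
  edge (0, 4)→(18, 3): d=(18,-1) top-left  bias=+0
  edge (18, 3)→(10, 13): d=(-8,10) right/bottom  bias=-1
    (1,2)@(3, 5): e=[17,21,134] → █
    (2,2)@(5, 5): e=[35,23,114] → █
    (3,2)@(7, 5): e=[53,25,94] → █
    (4,2)@(9, 5): e=[71,27,74] → █
    (5,2)@(11, 5): e=[89,29,54] → █
    (6,2)@(13, 5): e=[107,31,34] → █
    (7,2)@(15, 5): e=[125,33,14] → █
    (8,2)@(17, 5): e=[143,35,-6] → ·
    (1,3)@(3, 7): e=[-3,57,118] → ·
    (2,3)@(5, 7): e=[15,59,98] → █
    (7,3)@(15, 7): e=[105,69,-2] → ·
    (2,4)@(5, 9): e=[-5,95,82] → ·
  covered (18 px):
    · · · · · · · · ·
    · · · · · · · · ·
    · █ █ █ █ █ █ █ ·
    · · █ █ █ █ █ · ·
    · · · █ █ █ █ · ·
    · · · · █ █ · · ·
    · · · · · · · · ·
    · · · · · · · · ·
    · · · · · · · · ·
    · · · · · · · · ·
    · · · · · · · · ·
T1:
  2·area = 126  (B↔C swapped to make it positive)
  edge (18, 8)→(13, 15): d=(-5,7) right/bottom  bias=-1
  edge (13, 15)→(0, 8): d=(-13,-7) top-left  bias=+0
  edge (0, 8)→(18, 8): d=(18,0) top-left  bias=+0
    (1,4)@(3, 9): e=[100,8,18] → █
    (2,4)@(5, 9): e=[86,22,18] → █
    (3,4)@(7, 9): e=[72,36,18] → █
    (4,4)@(9, 9): e=[58,50,18] → █
    (5,4)@(11, 9): e=[44,64,18] → █
    (6,4)@(13, 9): e=[30,78,18] → █
    (7,4)@(15, 9): e=[16,92,18] → █
    (8,4)@(17, 9): e=[2,106,18] → █
    (1,5)@(3, 11): e=[90,-18,54] → ·
    (2,5)@(5, 11): e=[76,-4,54] → ·
    (3,5)@(7, 11): e=[62,10,54] → █
    (8,5)@(17, 11): e=[-8,80,54] → ·
    (6,7)@(13, 15): e=[0,0,126] → ·  [on edge]
  covered (15 px):
    · · · · · · · · ·
    · · · · · · · · ·
    · · · · · · · · ·
    · · · · · · · · ·
    · █ █ █ █ █ █ █ █
    · · · █ █ █ █ █ ·
    · · · · · █ █ · ·
    · · · · · · · · ·
    · · · · · · · · ·
    · · · · · · · · ·
    · · · · · · · · ·
T2:
  2·area = 144  (B↔C swapped to make it positive)
  edge (0, 0)→(14, 2): d=(14,2) right/bottom  bias=-1
  edge (14, 2)→(12, 12): d=(-2,10) right/bottom  bias=-1
  edge (12, 12)→(0, 0): d=(-12,-12) top-left  bias=+0
    (0,0)@(1, 1): e=[12,132,0] → █  [on edge]
    (1,0)@(3, 1): e=[8,112,24] → █
    (2,0)@(5, 1): e=[4,92,48] → █
    (3,0)@(7, 1): e=[0,72,72] → ·  [on edge]
    (0,1)@(1, 3): e=[40,128,-24] → ·
    (1,1)@(3, 3): e=[36,108,0] → █  [on edge]
    (3,1)@(7, 3): e=[28,68,48] → █
    (4,1)@(9, 3): e=[24,48,72] → █
    (5,1)@(11, 3): e=[20,28,96] → █
    (6,1)@(13, 3): e=[16,8,120] → █
    (7,1)@(15, 3): e=[12,-12,144] → ·
    (1,2)@(3, 5): e=[64,104,-24] → ·
    (2,2)@(5, 5): e=[60,84,0] → █  [on edge]
    (3,3)@(7, 7): e=[84,60,0] → █  [on edge]
    (6,3)@(13, 7): e=[72,0,72] → ·  [on edge]
    (4,4)@(9, 9): e=[108,36,0] → █  [on edge]
    (5,5)@(11, 11): e=[132,12,0] → █  [on edge]
    (6,6)@(13, 13): e=[156,-12,0] → ·  [on edge]
    (7,7)@(15, 15): e=[180,-36,0] → ·  [on edge]
    (5,8)@(11, 17): e=[216,0,-72] → ·  [on edge]
    (8,8)@(17, 17): e=[204,-60,0] → ·  [on edge]
  covered (20 px):
    █ █ █ · · · · · ·
    · █ █ █ █ █ █ · ·
    · · █ █ █ █ █ · ·
    · · · █ █ █ · · ·
    · · · · █ █ · · ·
    · · · · · █ · · ·
    · · · · · · · · ·
    · · · · · · · · ·
    · · · · · · · · ·
    · · · · · · · · ·
    · · · · · · · · ·
T3:
  2·area = 36
  edge (10, 18)→(8, 19): d=(-2,1) right/bottom  bias=-1
  edge (8, 19)→(6, 2): d=(-2,-17) top-left  bias=+0
  edge (6, 2)→(10, 18): d=(4,16) right/bottom  bias=-1
    (3,3)@(7, 7): e=[25,7,4] → █
    (4,3)@(9, 7): e=[23,41,-28] → ·
    (3,4)@(7, 9): e=[21,3,12] → █
    (4,4)@(9, 9): e=[19,37,-20] → ·
    (3,5)@(7, 11): e=[17,-1,20] → ·
    (4,7)@(9, 15): e=[7,25,4] → █
    (5,7)@(11, 15): e=[5,59,-28] → ·
    (4,8)@(9, 17): e=[3,21,12] → █
    (5,8)@(11, 17): e=[1,55,-20] → ·
    (4,9)@(9, 19): e=[-1,17,20] → ·
  covered (4 px):
    · · · · · · · · ·
    · · · · · · · · ·
    · · · · · · · · ·
    · · · █ · · · · ·
    · · · █ · · · · ·
    · · · · · · · · ·
    · · · · · · · · ·
    · · · · █ · · · ·
    · · · · █ · · · ·
    · · · · · · · · ·
    · · · · · · · · ·
T4:
  2·area = 56
  edge (2, 1)→(7, 14): d=(5,13) right/bottom  bias=-1
  edge (7, 14)→(5, 20): d=(-2,6) right/bottom  bias=-1
  edge (5, 20)→(2, 1): d=(-3,-19) top-left  bias=+0
    (1,2)@(3, 5): e=[7,42,7] → █
    (2,2)@(5, 5): e=[-19,30,45] → ·
    (1,3)@(3, 7): e=[17,38,1] → █
    (2,3)@(5, 7): e=[-9,26,39] → ·
    (1,4)@(3, 9): e=[27,34,-5] → ·
    (2,4)@(5, 9): e=[1,22,33] → █
    (3,4)@(7, 9): e=[-25,10,71] → ·
    (2,5)@(5, 11): e=[11,18,27] → █
    (3,5)@(7, 11): e=[-15,6,65] → ·
    (2,6)@(5, 13): e=[21,14,21] → █
    (3,6)@(7, 13): e=[-5,2,59] → ·
    (2,7)@(5, 15): e=[31,10,15] → █
  covered (8 px):
    · · · · · · · · ·
    · · · · · · · · ·
    · █ · · · · · · ·
    · █ · · · · · · ·
    · · █ · · · · · ·
    · · █ · · · · · ·
    · · █ · · · · · ·
    · · █ · · · · · ·
    · · █ · · · · · ·
    · · █ · · · · · ·
    · · · · · · · · ·

Z-buffer (winner per pixel, '.' = empty):
  2 2 2 . . . . . .
  . 2 2 2 2 2 2 . .
  . 4 2 2 2 2 2 0 .
  . 4 0 3 2 2 0 . .
  . 1 4 3 2 2 1 1 1
  . . 4 1 1 2 1 1 .
  . . 4 . . 1 1 . .
  . . 4 . 3 . . . .
  . . 4 . 3 . . . .
  . . 4 . . . . . .
  . . . . . . . . .

Final: 3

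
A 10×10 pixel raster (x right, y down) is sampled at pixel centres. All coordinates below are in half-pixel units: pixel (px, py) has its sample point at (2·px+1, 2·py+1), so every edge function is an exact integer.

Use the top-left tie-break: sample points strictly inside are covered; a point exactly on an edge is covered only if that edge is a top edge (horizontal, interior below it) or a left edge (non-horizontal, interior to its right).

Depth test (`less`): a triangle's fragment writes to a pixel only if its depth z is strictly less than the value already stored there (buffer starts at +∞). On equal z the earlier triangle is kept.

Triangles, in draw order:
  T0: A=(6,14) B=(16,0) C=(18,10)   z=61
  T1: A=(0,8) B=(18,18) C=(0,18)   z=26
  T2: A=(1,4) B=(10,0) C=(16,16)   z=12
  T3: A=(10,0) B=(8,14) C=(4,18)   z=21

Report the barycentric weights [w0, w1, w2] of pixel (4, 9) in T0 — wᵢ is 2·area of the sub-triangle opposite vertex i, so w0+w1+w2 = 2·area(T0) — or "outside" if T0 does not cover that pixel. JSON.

T0:
  2·area = 128
  edge (6, 14)→(16, 0): d=(10,-14) top-left  bias=+0
  edge (16, 0)→(18, 10): d=(2,10) right/bottom  bias=-1
  edge (18, 10)→(6, 14): d=(-12,4) right/bottom  bias=-1
    (7,1)@(15, 3): e=[16,16,96] → #
    (8,1)@(17, 3): e=[44,-4,88] → ·
    (6,2)@(13, 5): e=[8,40,80] → #
    (8,2)@(17, 5): e=[64,0,64] → ·  [on edge]
    (5,3)@(11, 7): e=[0,64,64] → #  [on edge]
    (8,3)@(17, 7): e=[84,4,40] → #
    (9,3)@(19, 7): e=[112,-16,32] → ·
    (5,4)@(11, 9): e=[20,68,40] → #
    (9,4)@(19, 9): e=[132,-12,8] → ·
    (4,5)@(9, 11): e=[12,92,24] → #
    (7,5)@(15, 11): e=[96,32,0] → ·  [on edge]
    (8,5)@(17, 11): e=[124,12,-8] → ·
    (4,6)@(9, 13): e=[32,96,0] → ·  [on edge]
    (1,7)@(3, 15): e=[-32,160,0] → ·  [on edge]
    (9,7)@(19, 15): e=[192,0,-64] → ·  [on edge]
  covered (15 px):
    · · · · · · · · · ·
    · · · · · · · # · ·
    · · · · · · # # · ·
    · · · · · # # # # ·
    · · · · · # # # # ·
    · · · · # # # · · ·
    · · · # · · · · · ·
    · · · · · · · · · ·
    · · · · · · · · · ·
    · · · · · · · · · ·
T1:
  2·area = 180
  edge (0, 8)→(18, 18): d=(18,10) right/bottom  bias=-1
  edge (18, 18)→(0, 18): d=(-18,0) right/bottom  bias=-1
  edge (0, 18)→(0, 8): d=(0,-10) top-left  bias=+0
    (0,4)@(1, 9): e=[8,162,10] → #
    (1,4)@(3, 9): e=[-12,162,30] → ·
    (0,5)@(1, 11): e=[44,126,10] → #
    (1,5)@(3, 11): e=[24,126,30] → #
    (2,5)@(5, 11): e=[4,126,50] → #
    (3,5)@(7, 11): e=[-16,126,70] → ·
    (0,6)@(1, 13): e=[80,90,10] → #
    (3,6)@(7, 13): e=[20,90,70] → #
    (4,6)@(9, 13): e=[0,90,90] → ·  [on edge]
    (0,7)@(1, 15): e=[116,54,10] → #
    (4,7)@(9, 15): e=[36,54,90] → #
    (5,7)@(11, 15): e=[16,54,110] → #
  covered (22 px):
    · · · · · · · · · ·
    · · · · · · · · · ·
    · · · · · · · · · ·
    · · · · · · · · · ·
    # · · · · · · · · ·
    # # # · · · · · · ·
    # # # # · · · · · ·
    # # # # # # · · · ·
    # # # # # # # # · ·
    · · · · · · · · · ·
T2:
  2·area = 168
  edge (1, 4)→(10, 0): d=(9,-4) top-left  bias=+0
  edge (10, 0)→(16, 16): d=(6,16) right/bottom  bias=-1
  edge (16, 16)→(1, 4): d=(-15,-12) top-left  bias=+0
    (4,0)@(9, 1): e=[5,22,141] → #
    (5,0)@(11, 1): e=[13,-10,165] → ·
    (2,1)@(5, 3): e=[7,98,63] → #
    (3,1)@(7, 3): e=[15,66,87] → #
    (5,1)@(11, 3): e=[31,2,135] → #
    (6,1)@(13, 3): e=[39,-30,159] → ·
    (1,2)@(3, 5): e=[17,142,9] → #
    (6,2)@(13, 5): e=[57,-18,129] → ·
    (1,3)@(3, 7): e=[35,154,-21] → ·
    (2,3)@(5, 7): e=[43,122,3] → #
    (6,3)@(13, 7): e=[75,-6,99] → ·
    (2,4)@(5, 9): e=[61,134,-27] → ·
  covered (21 px):
    · · · · # · · · · ·
    · · # # # # · · · ·
    · # # # # # · · · ·
    · · # # # # · · · ·
    · · · · # # # · · ·
    · · · · · # # · · ·
    · · · · · · # · · ·
    · · · · · · · # · ·
    · · · · · · · · · ·
    · · · · · · · · · ·
T3:
  2·area = 48
  edge (10, 0)→(8, 14): d=(-2,14) right/bottom  bias=-1
  edge (8, 14)→(4, 18): d=(-4,4) right/bottom  bias=-1
  edge (4, 18)→(10, 0): d=(6,-18) top-left  bias=+0
    (4,1)@(9, 3): e=[8,40,0] → #  [on edge]
    (5,1)@(11, 3): e=[-20,32,36] → ·
    (9,1)@(19, 3): e=[-132,0,180] → ·  [on edge]
    (4,2)@(9, 5): e=[4,32,12] → #
    (5,2)@(11, 5): e=[-24,24,48] → ·
    (8,2)@(17, 5): e=[-108,0,156] → ·  [on edge]
    (4,3)@(9, 7): e=[0,24,24] → ·  [on edge]
    (7,3)@(15, 7): e=[-84,0,132] → ·  [on edge]
    (3,4)@(7, 9): e=[24,24,0] → #  [on edge]
    (4,4)@(9, 9): e=[-4,16,36] → ·
    (6,4)@(13, 9): e=[-60,0,108] → ·  [on edge]
    (3,5)@(7, 11): e=[20,16,12] → #
    (5,5)@(11, 11): e=[-36,0,84] → ·  [on edge]
    (4,6)@(9, 13): e=[-12,0,60] → ·  [on edge]
    (2,7)@(5, 15): e=[40,8,0] → #  [on edge]
    (3,7)@(7, 15): e=[12,0,36] → ·  [on edge]
    (2,8)@(5, 17): e=[36,0,12] → ·  [on edge]
    (1,9)@(3, 19): e=[60,0,-12] → ·  [on edge]
  covered (6 px):
    · · · · · · · · · ·
    · · · · # · · · · ·
    · · · · # · · · · ·
    · · · · · · · · · ·
    · · · # · · · · · ·
    · · · # · · · · · ·
    · · · # · · · · · ·
    · · # · · · · · · ·
    · · · · · · · · · ·
    · · · · · · · · · ·

Answer: "outside"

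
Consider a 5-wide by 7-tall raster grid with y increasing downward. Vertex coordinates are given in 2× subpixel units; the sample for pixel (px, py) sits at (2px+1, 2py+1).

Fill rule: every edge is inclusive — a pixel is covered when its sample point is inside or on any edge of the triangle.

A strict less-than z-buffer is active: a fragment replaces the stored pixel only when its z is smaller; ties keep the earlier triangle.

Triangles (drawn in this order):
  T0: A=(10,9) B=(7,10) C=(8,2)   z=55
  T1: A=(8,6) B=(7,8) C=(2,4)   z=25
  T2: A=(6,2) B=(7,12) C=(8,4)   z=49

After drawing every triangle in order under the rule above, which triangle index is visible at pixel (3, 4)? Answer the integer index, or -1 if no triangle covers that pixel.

T0:
  2·area = 23
  edge (10, 9)→(7, 10): d=(-3,1) inclusive
  edge (7, 10)→(8, 2): d=(1,-8) inclusive
  edge (8, 2)→(10, 9): d=(2,7) inclusive
    (4,3)@(9, 7): e=[7,13,3] → X
    (4,4)@(9, 9): e=[1,15,7] → X
    (4,5)@(9, 11): e=[-5,17,11] → .
  covered (2 px):
    . . . . .
    . . . . .
    . . . . .
    . . . . X
    . . . . X
    . . . . .
    . . . . .
T1:
  2·area = 14
  edge (8, 6)→(7, 8): d=(-1,2) inclusive
  edge (7, 8)→(2, 4): d=(-5,-4) inclusive
  edge (2, 4)→(8, 6): d=(6,2) inclusive
    (2,2)@(5, 5): e=[7,7,0] → X  [on edge]
    (3,2)@(7, 5): e=[3,15,-4] → .
    (2,3)@(5, 7): e=[5,-3,12] → .
    (3,3)@(7, 7): e=[1,5,8] → X
    (4,3)@(9, 7): e=[-3,13,4] → .
    (3,4)@(7, 9): e=[-1,-5,20] → .
  covered (2 px):
    . . . . .
    . . . . .
    . . X . .
    . . . X .
    . . . . .
    . . . . .
    . . . . .
T2:
  2·area = 18  (B↔C swapped to make it positive)
  edge (6, 2)→(8, 4): d=(2,2) inclusive
  edge (8, 4)→(7, 12): d=(-1,8) inclusive
  edge (7, 12)→(6, 2): d=(-1,-10) inclusive
    (2,0)@(5, 1): e=[0,27,-9] → .  [on edge]
    (3,1)@(7, 3): e=[0,9,9] → X  [on edge]
    (4,1)@(9, 3): e=[-4,-7,29] → .
    (3,2)@(7, 5): e=[4,7,7] → X
    (4,2)@(9, 5): e=[0,-9,27] → .  [on edge]
    (3,3)@(7, 7): e=[8,5,5] → X
    (4,3)@(9, 7): e=[4,-11,25] → .
    (3,4)@(7, 9): e=[12,3,3] → X
    (4,4)@(9, 9): e=[8,-13,23] → .
    (3,5)@(7, 11): e=[16,1,1] → X
    (4,5)@(9, 11): e=[12,-15,21] → .
    (3,6)@(7, 13): e=[20,-1,-1] → .
  covered (5 px):
    . . . . .
    . . . X .
    . . . X .
    . . . X .
    . . . X .
    . . . X .
    . . . . .

Z-buffer (winner per pixel, '.' = empty):
  . . . . .
  . . . 2 .
  . . 1 2 .
  . . . 1 0
  . . . 2 0
  . . . 2 .
  . . . . .

Result: 2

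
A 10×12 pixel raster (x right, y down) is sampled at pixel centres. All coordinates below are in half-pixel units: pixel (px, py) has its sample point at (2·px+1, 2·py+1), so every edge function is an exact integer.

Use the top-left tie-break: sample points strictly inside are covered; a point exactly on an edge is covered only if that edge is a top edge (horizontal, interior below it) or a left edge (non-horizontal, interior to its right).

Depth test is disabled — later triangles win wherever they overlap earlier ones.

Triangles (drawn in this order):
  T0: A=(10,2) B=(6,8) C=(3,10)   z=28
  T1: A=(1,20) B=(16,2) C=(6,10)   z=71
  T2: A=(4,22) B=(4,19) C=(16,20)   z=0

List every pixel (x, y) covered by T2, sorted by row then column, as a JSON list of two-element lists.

T0:
  2·area = 10
  edge (10, 2)→(6, 8): d=(-4,6) right/bottom  bias=-1
  edge (6, 8)→(3, 10): d=(-3,2) right/bottom  bias=-1
  edge (3, 10)→(10, 2): d=(7,-8) top-left  bias=+0
  covered (0 px):
    . . . . . . . . . .
    . . . . . . . . . .
    . . . . . . . . . .
    . . . . . . . . . .
    . . . . . . . . . .
    . . . . . . . . . .
    . . . . . . . . . .
    . . . . . . . . . .
    . . . . . . . . . .
    . . . . . . . . . .
    . . . . . . . . . .
    . . . . . . . . . .
T1:
  2·area = 60  (B↔C swapped to make it positive)
  edge (1, 20)→(6, 10): d=(5,-10) top-left  bias=+0
  edge (6, 10)→(16, 2): d=(10,-8) top-left  bias=+0
  edge (16, 2)→(1, 20): d=(-15,18) right/bottom  bias=-1
    (7,1)@(15, 3): e=[55,2,3] → X
    (8,1)@(17, 3): e=[75,18,-33] → .
    (6,2)@(13, 5): e=[45,6,9] → X
    (7,2)@(15, 5): e=[65,22,-27] → .
    (5,3)@(11, 7): e=[35,10,15] → X
    (6,3)@(13, 7): e=[55,26,-21] → .
    (4,4)@(9, 9): e=[25,14,21] → X
    (5,4)@(11, 9): e=[45,30,-15] → .
    (3,5)@(7, 11): e=[15,18,27] → X
    (4,5)@(9, 11): e=[35,34,-9] → .
    (2,6)@(5, 13): e=[5,22,33] → X
    (3,6)@(7, 13): e=[25,38,-3] → .
  covered (8 px):
    . . . . . . . . . .
    . . . . . . . X . .
    . . . . . . X . . .
    . . . . . X . . . .
    . . . . X . . . . .
    . . . X . . . . . .
    . . X . . . . . . .
    . . X . . . . . . .
    . X . . . . . . . .
    . . . . . . . . . .
    . . . . . . . . . .
    . . . . . . . . . .
T2:
  2·area = 36
  edge (4, 22)→(4, 19): d=(0,-3) top-left  bias=+0
  edge (4, 19)→(16, 20): d=(12,1) right/bottom  bias=-1
  edge (16, 20)→(4, 22): d=(-12,2) right/bottom  bias=-1
    (2,10)@(5, 21): e=[3,23,10] → X
    (3,10)@(7, 21): e=[9,21,6] → X
    (4,10)@(9, 21): e=[15,19,2] → X
    (5,10)@(11, 21): e=[21,17,-2] → .
    (2,11)@(5, 23): e=[3,47,-14] → .
    (3,11)@(7, 23): e=[9,45,-18] → .
    (4,11)@(9, 23): e=[15,43,-22] → .
  covered (3 px):
    . . . . . . . . . .
    . . . . . . . . . .
    . . . . . . . . . .
    . . . . . . . . . .
    . . . . . . . . . .
    . . . . . . . . . .
    . . . . . . . . . .
    . . . . . . . . . .
    . . . . . . . . . .
    . . . . . . . . . .
    . . X X X . . . . .
    . . . . . . . . . .

Answer: [[2,10],[3,10],[4,10]]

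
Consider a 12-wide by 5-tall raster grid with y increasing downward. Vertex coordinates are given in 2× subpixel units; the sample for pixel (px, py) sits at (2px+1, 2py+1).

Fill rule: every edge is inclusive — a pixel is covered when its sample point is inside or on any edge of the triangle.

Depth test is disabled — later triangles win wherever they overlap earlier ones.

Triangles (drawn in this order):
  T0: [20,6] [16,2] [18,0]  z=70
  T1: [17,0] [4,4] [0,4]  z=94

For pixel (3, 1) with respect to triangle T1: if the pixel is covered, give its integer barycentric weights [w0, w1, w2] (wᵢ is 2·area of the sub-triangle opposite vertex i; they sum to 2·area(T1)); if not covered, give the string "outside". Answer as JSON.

T0:
  2·area = 16
  edge (20, 6)→(16, 2): d=(-4,-4) inclusive
  edge (16, 2)→(18, 0): d=(2,-2) inclusive
  edge (18, 0)→(20, 6): d=(2,6) inclusive
    (7,0)@(15, 1): e=[0,-4,20] → .  [on edge]
    (8,0)@(17, 1): e=[8,0,8] → X  [on edge]
    (9,0)@(19, 1): e=[16,4,-4] → .
    (7,1)@(15, 3): e=[-8,0,24] → .  [on edge]
    (8,1)@(17, 3): e=[0,4,12] → X  [on edge]
    (9,1)@(19, 3): e=[8,8,0] → X  [on edge]
    (10,1)@(21, 3): e=[16,12,-12] → .
    (6,2)@(13, 5): e=[-24,0,40] → .  [on edge]
    (8,2)@(17, 5): e=[-8,8,16] → .
    (9,2)@(19, 5): e=[0,12,4] → X  [on edge]
    (10,2)@(21, 5): e=[8,16,-8] → .
    (5,3)@(11, 7): e=[-40,0,56] → .  [on edge]
    (10,3)@(21, 7): e=[0,20,-4] → .  [on edge]
    (4,4)@(9, 9): e=[-56,0,72] → .  [on edge]
    (10,4)@(21, 9): e=[-8,24,0] → .  [on edge]
    (11,4)@(23, 9): e=[0,28,-12] → .  [on edge]
  covered (4 px):
    . . . . . . . . X . . .
    . . . . . . . . X X . .
    . . . . . . . . . X . .
    . . . . . . . . . . . .
    . . . . . . . . . . . .
T1:
  2·area = 16
  edge (17, 0)→(4, 4): d=(-13,4) inclusive
  edge (4, 4)→(0, 4): d=(-4,0) inclusive
  edge (0, 4)→(17, 0): d=(17,-4) inclusive
    (6,0)@(13, 1): e=[3,12,1] → X
    (7,0)@(15, 1): e=[-5,12,9] → .
    (2,1)@(5, 3): e=[9,4,3] → X
    (3,1)@(7, 3): e=[1,4,11] → X
    (4,1)@(9, 3): e=[-7,4,19] → .
    (6,1)@(13, 3): e=[-23,4,35] → .
    (2,2)@(5, 5): e=[-17,-4,37] → .
    (3,2)@(7, 5): e=[-25,-4,45] → .
  covered (3 px):
    . . . . . . X . . . . .
    . . X X . . . . . . . .
    . . . . . . . . . . . .
    . . . . . . . . . . . .
    . . . . . . . . . . . .

Result: [4,11,1]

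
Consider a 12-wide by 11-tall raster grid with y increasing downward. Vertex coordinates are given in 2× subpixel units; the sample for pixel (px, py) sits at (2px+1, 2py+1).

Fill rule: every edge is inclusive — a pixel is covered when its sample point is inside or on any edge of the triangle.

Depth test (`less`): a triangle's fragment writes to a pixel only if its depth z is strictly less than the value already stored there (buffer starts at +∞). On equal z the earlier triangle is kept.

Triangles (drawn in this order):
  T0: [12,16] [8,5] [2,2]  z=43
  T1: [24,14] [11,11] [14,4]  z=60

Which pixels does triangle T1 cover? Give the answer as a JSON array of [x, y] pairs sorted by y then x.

T0:
  2·area = 54  (B↔C swapped to make it positive)
  edge (12, 16)→(2, 2): d=(-10,-14) inclusive
  edge (2, 2)→(8, 5): d=(6,3) inclusive
  edge (8, 5)→(12, 16): d=(4,11) inclusive
    (1,1)@(3, 3): e=[4,3,47] → █
    (2,1)@(5, 3): e=[32,-3,25] → ·
    (1,2)@(3, 5): e=[-16,15,55] → ·
    (2,2)@(5, 5): e=[12,9,33] → █
    (3,2)@(7, 5): e=[40,3,11] → █
    (4,2)@(9, 5): e=[68,-3,-11] → ·
    (2,3)@(5, 7): e=[-8,21,41] → ·
    (3,3)@(7, 7): e=[20,15,19] → █
    (4,3)@(9, 7): e=[48,9,-3] → ·
    (3,4)@(7, 9): e=[0,27,27] → █  [on edge]
    (4,4)@(9, 9): e=[28,21,5] → █
    (5,4)@(11, 9): e=[56,15,-17] → ·
  covered (7 px):
    · · · · · · · · · · · ·
    · █ · · · · · · · · · ·
    · · █ █ · · · · · · · ·
    · · · █ · · · · · · · ·
    · · · █ █ · · · · · · ·
    · · · · █ · · · · · · ·
    · · · · · · · · · · · ·
    · · · · · · · · · · · ·
    · · · · · · · · · · · ·
    · · · · · · · · · · · ·
    · · · · · · · · · · · ·
T1:
  2·area = 100
  edge (24, 14)→(11, 11): d=(-13,-3) inclusive
  edge (11, 11)→(14, 4): d=(3,-7) inclusive
  edge (14, 4)→(24, 14): d=(10,10) inclusive
    (5,0)@(11, 1): e=[130,-30,0] → ·  [on edge]
    (6,1)@(13, 3): e=[110,-10,0] → ·  [on edge]
    (7,2)@(15, 5): e=[90,10,0] → █  [on edge]
    (8,2)@(17, 5): e=[96,24,-20] → ·
    (6,3)@(13, 7): e=[58,2,40] → █
    (8,3)@(17, 7): e=[70,30,0] → █  [on edge]
    (9,3)@(19, 7): e=[76,44,-20] → ·
    (6,4)@(13, 9): e=[32,8,60] → █
    (9,4)@(19, 9): e=[50,50,0] → █  [on edge]
    (10,4)@(21, 9): e=[56,64,-20] → ·
    (5,5)@(11, 11): e=[0,0,100] → █  [on edge]
    (10,5)@(21, 11): e=[30,70,0] → █  [on edge]
    (11,6)@(23, 13): e=[10,90,0] → █  [on edge]
  covered (16 px):
    · · · · · · · · · · · ·
    · · · · · · · · · · · ·
    · · · · · · · █ · · · ·
    · · · · · · █ █ █ · · ·
    · · · · · · █ █ █ █ · ·
    · · · · · █ █ █ █ █ █ ·
    · · · · · · · · · · █ █
    · · · · · · · · · · · ·
    · · · · · · · · · · · ·
    · · · · · · · · · · · ·
    · · · · · · · · · · · ·

Result: [[7,2],[6,3],[7,3],[8,3],[6,4],[7,4],[8,4],[9,4],[5,5],[6,5],[7,5],[8,5],[9,5],[10,5],[10,6],[11,6]]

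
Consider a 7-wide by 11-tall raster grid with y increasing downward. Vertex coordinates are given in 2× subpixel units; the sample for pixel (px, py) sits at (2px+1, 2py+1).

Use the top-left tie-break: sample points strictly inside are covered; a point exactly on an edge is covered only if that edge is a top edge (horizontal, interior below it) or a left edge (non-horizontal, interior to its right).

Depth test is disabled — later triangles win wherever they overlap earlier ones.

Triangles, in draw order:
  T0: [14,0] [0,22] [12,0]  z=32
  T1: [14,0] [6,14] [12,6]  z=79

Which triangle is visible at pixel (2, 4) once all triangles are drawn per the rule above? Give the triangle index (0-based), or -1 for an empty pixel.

T0:
  2·area = 44
  edge (14, 0)→(0, 22): d=(-14,22) right/bottom  bias=-1
  edge (0, 22)→(12, 0): d=(12,-22) top-left  bias=+0
  edge (12, 0)→(14, 0): d=(2,0) top-left  bias=+0
    (6,0)@(13, 1): e=[8,34,2] → X
    (5,1)@(11, 3): e=[24,14,6] → X
    (6,1)@(13, 3): e=[-20,58,6] → .
    (5,2)@(11, 5): e=[-4,38,10] → .
    (4,3)@(9, 7): e=[12,18,14] → X
    (5,3)@(11, 7): e=[-32,62,14] → .
    (4,4)@(9, 9): e=[-16,42,18] → .
    (3,5)@(7, 11): e=[0,22,22] → .  [on edge]
    (2,6)@(5, 13): e=[16,2,26] → X
    (3,6)@(7, 13): e=[-28,46,26] → .
    (2,7)@(5, 15): e=[-12,26,30] → .
    (1,8)@(3, 17): e=[4,6,34] → X
  covered (5 px):
    . . . . . . X
    . . . . . X .
    . . . . . . .
    . . . . X . .
    . . . . . . .
    . . . . . . .
    . . X . . . .
    . . . . . . .
    . X . . . . .
    . . . . . . .
    . . . . . . .
T1:
  2·area = 20  (B↔C swapped to make it positive)
  edge (14, 0)→(12, 6): d=(-2,6) right/bottom  bias=-1
  edge (12, 6)→(6, 14): d=(-6,8) right/bottom  bias=-1
  edge (6, 14)→(14, 0): d=(8,-14) top-left  bias=+0
    (6,1)@(13, 3): e=[0,10,10] → .  [on edge]
    (5,3)@(11, 7): e=[4,2,14] → X
    (6,3)@(13, 7): e=[-8,-14,42] → .
    (4,4)@(9, 9): e=[12,6,2] → X
    (5,4)@(11, 9): e=[0,-10,30] → .  [on edge]
    (4,5)@(9, 11): e=[8,-6,18] → .
    (4,7)@(9, 15): e=[0,-30,50] → .  [on edge]
    (3,10)@(7, 21): e=[0,-50,70] → .  [on edge]
  covered (2 px):
    . . . . . . .
    . . . . . . .
    . . . . . . .
    . . . . . X .
    . . . . X . .
    . . . . . . .
    . . . . . . .
    . . . . . . .
    . . . . . . .
    . . . . . . .
    . . . . . . .

Z-buffer (winner per pixel, '.' = empty):
  . . . . . . 0
  . . . . . 0 .
  . . . . . . .
  . . . . 0 1 .
  . . . . 1 . .
  . . . . . . .
  . . 0 . . . .
  . . . . . . .
  . 0 . . . . .
  . . . . . . .
  . . . . . . .

Final: -1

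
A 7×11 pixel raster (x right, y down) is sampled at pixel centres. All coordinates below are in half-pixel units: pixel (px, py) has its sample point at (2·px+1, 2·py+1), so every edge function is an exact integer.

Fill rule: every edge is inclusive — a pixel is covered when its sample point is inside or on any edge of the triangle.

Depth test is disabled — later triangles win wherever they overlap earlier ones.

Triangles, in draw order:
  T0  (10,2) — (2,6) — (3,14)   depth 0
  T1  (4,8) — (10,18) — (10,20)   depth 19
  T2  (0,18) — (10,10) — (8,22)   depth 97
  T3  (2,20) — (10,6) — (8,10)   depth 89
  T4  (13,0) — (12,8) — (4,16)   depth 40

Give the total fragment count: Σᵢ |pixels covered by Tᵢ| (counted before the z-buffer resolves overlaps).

T0:
  2·area = 68  (B↔C swapped to make it positive)
  edge (10, 2)→(3, 14): d=(-7,12) inclusive
  edge (3, 14)→(2, 6): d=(-1,-8) inclusive
  edge (2, 6)→(10, 2): d=(8,-4) inclusive
    (4,1)@(9, 3): e=[5,59,4] → #
    (5,1)@(11, 3): e=[-19,75,12] → ·
    (2,2)@(5, 5): e=[39,25,4] → #
    (3,2)@(7, 5): e=[15,41,12] → #
    (4,2)@(9, 5): e=[-9,57,20] → ·
    (1,3)@(3, 7): e=[49,7,12] → #
    (4,3)@(9, 7): e=[-23,55,36] → ·
    (1,4)@(3, 9): e=[35,5,28] → #
    (3,4)@(7, 9): e=[-13,37,44] → ·
    (1,5)@(3, 11): e=[21,3,44] → #
    (2,5)@(5, 11): e=[-3,19,52] → ·
    (1,6)@(3, 13): e=[7,1,60] → #
  covered (10 px):
    · · · · · · ·
    · · · · # · ·
    · · # # · · ·
    · # # # · · ·
    · # # · · · ·
    · # · · · · ·
    · # · · · · ·
    · · · · · · ·
    · · · · · · ·
    · · · · · · ·
    · · · · · · ·
T1:
  2·area = 12
  edge (4, 8)→(10, 18): d=(6,10) inclusive
  edge (10, 18)→(10, 20): d=(0,2) inclusive
  edge (10, 20)→(4, 8): d=(-6,-12) inclusive
    (0,1)@(1, 3): e=[0,18,-6] → ·  [on edge]
    (3,6)@(7, 13): e=[0,6,6] → #  [on edge]
    (4,6)@(9, 13): e=[-20,2,30] → ·
    (3,7)@(7, 15): e=[12,6,-6] → ·
    (4,8)@(9, 17): e=[4,2,6] → #
    (5,8)@(11, 17): e=[-16,-2,30] → ·
    (4,9)@(9, 19): e=[16,2,-6] → ·
  covered (2 px):
    · · · · · · ·
    · · · · · · ·
    · · · · · · ·
    · · · · · · ·
    · · · · · · ·
    · · · · · · ·
    · · · # · · ·
    · · · · · · ·
    · · · · # · ·
    · · · · · · ·
    · · · · · · ·
T2:
  2·area = 104
  edge (0, 18)→(10, 10): d=(10,-8) inclusive
  edge (10, 10)→(8, 22): d=(-2,12) inclusive
  edge (8, 22)→(0, 18): d=(-8,-4) inclusive
    (4,5)@(9, 11): e=[2,10,92] → #
    (5,5)@(11, 11): e=[18,-14,100] → ·
    (3,6)@(7, 13): e=[6,30,68] → #
    (5,6)@(11, 13): e=[38,-18,84] → ·
    (2,7)@(5, 15): e=[10,50,44] → #
    (5,7)@(11, 15): e=[58,-22,68] → ·
    (1,8)@(3, 17): e=[14,70,20] → #
    (4,8)@(9, 17): e=[62,-2,44] → ·
    (1,9)@(3, 19): e=[34,66,4] → #
    (4,9)@(9, 19): e=[82,-6,28] → ·
    (1,10)@(3, 21): e=[54,62,-12] → ·
    (2,10)@(5, 21): e=[70,38,-4] → ·
  covered (13 px):
    · · · · · · ·
    · · · · · · ·
    · · · · · · ·
    · · · · · · ·
    · · · · · · ·
    · · · · # · ·
    · · · # # · ·
    · · # # # · ·
    · # # # · · ·
    · # # # · · ·
    · · · # · · ·
T3:
  2·area = 4
  edge (2, 20)→(10, 6): d=(8,-14) inclusive
  edge (10, 6)→(8, 10): d=(-2,4) inclusive
  edge (8, 10)→(2, 20): d=(-6,10) inclusive
    (5,2)@(11, 5): e=[6,-2,0] → ·  [on edge]
    (2,7)@(5, 15): e=[2,2,0] → #  [on edge]
    (3,7)@(7, 15): e=[30,-6,-20] → ·
    (2,8)@(5, 17): e=[18,-2,-12] → ·
  covered (1 px):
    · · · · · · ·
    · · · · · · ·
    · · · · · · ·
    · · · · · · ·
    · · · · · · ·
    · · · · · · ·
    · · · · · · ·
    · · # · · · ·
    · · · · · · ·
    · · · · · · ·
    · · · · · · ·
T4:
  2·area = 56
  edge (13, 0)→(12, 8): d=(-1,8) inclusive
  edge (12, 8)→(4, 16): d=(-8,8) inclusive
  edge (4, 16)→(13, 0): d=(9,-16) inclusive
    (5,2)@(11, 5): e=[11,32,13] → #
    (6,2)@(13, 5): e=[-5,16,45] → ·
    (5,3)@(11, 7): e=[9,16,31] → #
    (6,3)@(13, 7): e=[-7,0,63] → ·  [on edge]
    (4,4)@(9, 9): e=[23,16,17] → #
    (5,4)@(11, 9): e=[7,0,49] → #  [on edge]
    (6,4)@(13, 9): e=[-9,-16,81] → ·
    (3,5)@(7, 11): e=[37,16,3] → #
    (4,5)@(9, 11): e=[21,0,35] → #  [on edge]
    (5,5)@(11, 11): e=[5,-16,67] → ·
    (3,6)@(7, 13): e=[35,0,21] → #  [on edge]
    (4,6)@(9, 13): e=[19,-16,53] → ·
    (2,7)@(5, 15): e=[49,0,7] → #  [on edge]
    (1,8)@(3, 17): e=[63,0,-7] → ·  [on edge]
    (0,9)@(1, 19): e=[77,0,-21] → ·  [on edge]
  covered (8 px):
    · · · · · · ·
    · · · · · · ·
    · · · · · # ·
    · · · · · # ·
    · · · · # # ·
    · · · # # · ·
    · · · # · · ·
    · · # · · · ·
    · · · · · · ·
    · · · · · · ·
    · · · · · · ·

Answer: 34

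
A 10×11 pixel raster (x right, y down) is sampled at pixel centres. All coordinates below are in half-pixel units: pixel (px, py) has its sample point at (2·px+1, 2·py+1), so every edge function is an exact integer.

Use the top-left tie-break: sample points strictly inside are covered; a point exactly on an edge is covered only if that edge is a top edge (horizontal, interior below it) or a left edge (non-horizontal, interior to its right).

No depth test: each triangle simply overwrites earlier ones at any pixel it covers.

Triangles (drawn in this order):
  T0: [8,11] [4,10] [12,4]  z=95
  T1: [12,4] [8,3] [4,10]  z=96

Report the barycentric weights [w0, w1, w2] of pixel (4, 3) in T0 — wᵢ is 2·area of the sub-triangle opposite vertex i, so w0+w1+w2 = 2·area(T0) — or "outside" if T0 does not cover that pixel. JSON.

T0:
  2·area = 32
  edge (8, 11)→(4, 10): d=(-4,-1) top-left  bias=+0
  edge (4, 10)→(12, 4): d=(8,-6) top-left  bias=+0
  edge (12, 4)→(8, 11): d=(-4,7) right/bottom  bias=-1
    (5,2)@(11, 5): e=[27,2,3] → #
    (6,2)@(13, 5): e=[29,14,-11] → ·
    (4,3)@(9, 7): e=[17,6,9] → #
    (5,3)@(11, 7): e=[19,18,-5] → ·
    (3,4)@(7, 9): e=[7,10,15] → #
    (5,4)@(11, 9): e=[11,34,-13] → ·
    (3,5)@(7, 11): e=[-1,26,7] → ·
    (4,5)@(9, 11): e=[1,38,-7] → ·
  covered (4 px):
    · · · · · · · · · ·
    · · · · · · · · · ·
    · · · · · # · · · ·
    · · · · # · · · · ·
    · · · # # · · · · ·
    · · · · · · · · · ·
    · · · · · · · · · ·
    · · · · · · · · · ·
    · · · · · · · · · ·
    · · · · · · · · · ·
    · · · · · · · · · ·
T1:
  2·area = 32  (B↔C swapped to make it positive)
  edge (12, 4)→(4, 10): d=(-8,6) right/bottom  bias=-1
  edge (4, 10)→(8, 3): d=(4,-7) top-left  bias=+0
  edge (8, 3)→(12, 4): d=(4,1) right/bottom  bias=-1
    (3,2)@(7, 5): e=[22,1,9] → #
    (4,2)@(9, 5): e=[10,15,7] → #
    (5,2)@(11, 5): e=[-2,29,5] → ·
    (3,3)@(7, 7): e=[6,9,17] → #
    (4,3)@(9, 7): e=[-6,23,15] → ·
    (2,4)@(5, 9): e=[2,3,27] → #
    (3,4)@(7, 9): e=[-10,17,25] → ·
    (2,5)@(5, 11): e=[-14,11,35] → ·
  covered (4 px):
    · · · · · · · · · ·
    · · · · · · · · · ·
    · · · # # · · · · ·
    · · · # · · · · · ·
    · · # · · · · · · ·
    · · · · · · · · · ·
    · · · · · · · · · ·
    · · · · · · · · · ·
    · · · · · · · · · ·
    · · · · · · · · · ·
    · · · · · · · · · ·

Result: [6,9,17]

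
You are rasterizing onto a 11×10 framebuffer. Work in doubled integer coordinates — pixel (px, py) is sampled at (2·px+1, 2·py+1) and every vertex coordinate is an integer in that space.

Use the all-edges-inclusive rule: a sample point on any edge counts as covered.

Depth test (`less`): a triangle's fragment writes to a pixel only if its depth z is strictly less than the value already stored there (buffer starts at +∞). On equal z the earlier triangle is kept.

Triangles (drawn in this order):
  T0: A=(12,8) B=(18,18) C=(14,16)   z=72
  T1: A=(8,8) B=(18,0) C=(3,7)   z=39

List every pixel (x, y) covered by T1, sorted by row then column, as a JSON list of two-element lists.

T0:
  2·area = 28
  edge (12, 8)→(18, 18): d=(6,10) inclusive
  edge (18, 18)→(14, 16): d=(-4,-2) inclusive
  edge (14, 16)→(12, 8): d=(-2,-8) inclusive
    (4,1)@(9, 3): e=[0,42,-14] → .  [on edge]
    (6,5)@(13, 11): e=[8,18,2] → X
    (7,5)@(15, 11): e=[-12,22,18] → .
    (6,6)@(13, 13): e=[20,10,-2] → .
    (7,6)@(15, 13): e=[0,14,14] → X  [on edge]
    (8,6)@(17, 13): e=[-20,18,30] → .
    (7,7)@(15, 15): e=[12,6,10] → X
    (8,7)@(17, 15): e=[-8,10,26] → .
    (7,8)@(15, 17): e=[24,-2,6] → .
    (8,8)@(17, 17): e=[4,2,22] → X
    (9,8)@(19, 17): e=[-16,6,38] → .
    (8,9)@(17, 19): e=[16,-6,18] → .
  covered (4 px):
    . . . . . . . . . . .
    . . . . . . . . . . .
    . . . . . . . . . . .
    . . . . . . . . . . .
    . . . . . . . . . . .
    . . . . . . X . . . .
    . . . . . . . X . . .
    . . . . . . . X . . .
    . . . . . . . . X . .
    . . . . . . . . . . .
T1:
  2·area = 50  (B↔C swapped to make it positive)
  edge (8, 8)→(3, 7): d=(-5,-1) inclusive
  edge (3, 7)→(18, 0): d=(15,-7) inclusive
  edge (18, 0)→(8, 8): d=(-10,8) inclusive
    (6,1)@(13, 3): e=[30,10,10] → X
    (7,1)@(15, 3): e=[32,24,-6] → .
    (4,2)@(9, 5): e=[16,12,22] → X
    (5,2)@(11, 5): e=[18,26,6] → X
    (6,2)@(13, 5): e=[20,40,-10] → .
    (1,3)@(3, 7): e=[0,0,50] → X  [on edge]
    (2,3)@(5, 7): e=[2,14,34] → X
    (3,3)@(7, 7): e=[4,28,18] → X
    (5,3)@(11, 7): e=[8,56,-14] → .
    (1,4)@(3, 9): e=[-10,30,30] → .
    (2,4)@(5, 9): e=[-8,44,14] → .
    (3,4)@(7, 9): e=[-6,58,-2] → .
    (6,4)@(13, 9): e=[0,100,-50] → .  [on edge]
  covered (7 px):
    . . . . . . . . . . .
    . . . . . . X . . . .
    . . . . X X . . . . .
    . X X X X . . . . . .
    . . . . . . . . . . .
    . . . . . . . . . . .
    . . . . . . . . . . .
    . . . . . . . . . . .
    . . . . . . . . . . .
    . . . . . . . . . . .

Answer: [[6,1],[4,2],[5,2],[1,3],[2,3],[3,3],[4,3]]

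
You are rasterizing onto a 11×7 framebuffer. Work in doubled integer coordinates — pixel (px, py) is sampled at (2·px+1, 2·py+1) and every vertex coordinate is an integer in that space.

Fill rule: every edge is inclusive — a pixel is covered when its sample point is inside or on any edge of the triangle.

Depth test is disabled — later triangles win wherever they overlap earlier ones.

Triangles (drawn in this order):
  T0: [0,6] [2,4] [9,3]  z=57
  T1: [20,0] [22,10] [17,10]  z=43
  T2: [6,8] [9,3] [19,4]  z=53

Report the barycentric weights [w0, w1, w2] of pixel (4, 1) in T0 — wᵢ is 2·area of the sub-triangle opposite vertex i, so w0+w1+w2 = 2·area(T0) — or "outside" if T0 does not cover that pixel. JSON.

T0:
  2·area = 12
  edge (0, 6)→(2, 4): d=(2,-2) inclusive
  edge (2, 4)→(9, 3): d=(7,-1) inclusive
  edge (9, 3)→(0, 6): d=(-9,3) inclusive
    (2,0)@(5, 1): e=[0,-18,30] → ·  [on edge]
    (7,0)@(15, 1): e=[20,-8,0] → ·  [on edge]
    (1,1)@(3, 3): e=[0,-6,18] → ·  [on edge]
    (4,1)@(9, 3): e=[12,0,0] → █  [on edge]
    (5,1)@(11, 3): e=[16,2,-6] → ·
    (0,2)@(1, 5): e=[0,6,6] → █  [on edge]
    (1,2)@(3, 5): e=[4,8,0] → █  [on edge]
    (2,2)@(5, 5): e=[8,10,-6] → ·
    (4,2)@(9, 5): e=[16,14,-18] → ·
    (0,3)@(1, 7): e=[4,20,-12] → ·
    (1,3)@(3, 7): e=[8,22,-18] → ·
  covered (3 px):
    · · · · · · · · · · ·
    · · · · █ · · · · · ·
    █ █ · · · · · · · · ·
    · · · · · · · · · · ·
    · · · · · · · · · · ·
    · · · · · · · · · · ·
    · · · · · · · · · · ·
T1:
  2·area = 50
  edge (20, 0)→(22, 10): d=(2,10) inclusive
  edge (22, 10)→(17, 10): d=(-5,0) inclusive
  edge (17, 10)→(20, 0): d=(3,-10) inclusive
    (9,2)@(19, 5): e=[20,25,5] → █
    (10,2)@(21, 5): e=[0,25,25] → █  [on edge]
    (9,3)@(19, 7): e=[24,15,11] → █
    (9,4)@(19, 9): e=[28,5,17] → █
    (9,5)@(19, 11): e=[32,-5,23] → ·
    (10,5)@(21, 11): e=[12,-5,43] → ·
  covered (6 px):
    · · · · · · · · · · ·
    · · · · · · · · · · ·
    · · · · · · · · · █ █
    · · · · · · · · · █ █
    · · · · · · · · · █ █
    · · · · · · · · · · ·
    · · · · · · · · · · ·
T2:
  2·area = 53
  edge (6, 8)→(9, 3): d=(3,-5) inclusive
  edge (9, 3)→(19, 4): d=(10,1) inclusive
  edge (19, 4)→(6, 8): d=(-13,4) inclusive
    (4,1)@(9, 3): e=[0,0,53] → █  [on edge]
    (5,1)@(11, 3): e=[10,-2,45] → ·
    (4,2)@(9, 5): e=[6,20,27] → █
    (5,2)@(11, 5): e=[16,18,19] → █
    (6,2)@(13, 5): e=[26,16,11] → █
    (7,2)@(15, 5): e=[36,14,3] → █
    (8,2)@(17, 5): e=[46,12,-5] → ·
    (3,3)@(7, 7): e=[2,42,9] → █
    (5,3)@(11, 7): e=[22,38,-7] → ·
    (6,3)@(13, 7): e=[32,36,-15] → ·
    (7,3)@(15, 7): e=[42,34,-23] → ·
    (3,4)@(7, 9): e=[8,62,-17] → ·
    (1,6)@(3, 13): e=[0,106,-53] → ·  [on edge]
  covered (7 px):
    · · · · · · · · · · ·
    · · · · █ · · · · · ·
    · · · · █ █ █ █ · · ·
    · · · █ █ · · · · · ·
    · · · · · · · · · · ·
    · · · · · · · · · · ·
    · · · · · · · · · · ·

Answer: [0,0,12]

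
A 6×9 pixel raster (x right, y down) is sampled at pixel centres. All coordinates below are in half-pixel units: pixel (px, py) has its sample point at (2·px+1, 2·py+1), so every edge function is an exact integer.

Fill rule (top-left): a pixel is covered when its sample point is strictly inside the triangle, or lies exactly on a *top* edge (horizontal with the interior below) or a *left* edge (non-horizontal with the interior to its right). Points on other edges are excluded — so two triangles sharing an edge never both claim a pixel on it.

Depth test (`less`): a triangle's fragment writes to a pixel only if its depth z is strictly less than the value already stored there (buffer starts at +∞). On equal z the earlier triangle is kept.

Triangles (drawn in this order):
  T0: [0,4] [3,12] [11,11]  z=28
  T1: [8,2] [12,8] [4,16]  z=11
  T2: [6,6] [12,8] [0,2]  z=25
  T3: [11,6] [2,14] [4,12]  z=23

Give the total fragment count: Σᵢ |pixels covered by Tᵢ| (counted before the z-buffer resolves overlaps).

T0:
  2·area = 67  (B↔C swapped to make it positive)
  edge (0, 4)→(11, 11): d=(11,7) right/bottom  bias=-1
  edge (11, 11)→(3, 12): d=(-8,1) right/bottom  bias=-1
  edge (3, 12)→(0, 4): d=(-3,-8) top-left  bias=+0
    (0,2)@(1, 5): e=[4,58,5] → █
    (1,2)@(3, 5): e=[-10,56,21] → ·
    (0,3)@(1, 7): e=[26,42,-1] → ·
    (1,3)@(3, 7): e=[12,40,15] → █
    (2,3)@(5, 7): e=[-2,38,31] → ·
    (1,4)@(3, 9): e=[34,24,9] → █
    (2,4)@(5, 9): e=[20,22,25] → █
    (3,4)@(7, 9): e=[6,20,41] → █
    (4,4)@(9, 9): e=[-8,18,57] → ·
    (1,5)@(3, 11): e=[56,8,3] → █
    (4,5)@(9, 11): e=[14,2,51] → █
    (5,5)@(11, 11): e=[0,0,67] → ·  [on edge]
  covered (9 px):
    · · · · · ·
    · · · · · ·
    █ · · · · ·
    · █ · · · ·
    · █ █ █ · ·
    · █ █ █ █ ·
    · · · · · ·
    · · · · · ·
    · · · · · ·
T1:
  2·area = 80
  edge (8, 2)→(12, 8): d=(4,6) right/bottom  bias=-1
  edge (12, 8)→(4, 16): d=(-8,8) right/bottom  bias=-1
  edge (4, 16)→(8, 2): d=(4,-14) top-left  bias=+0
    (4,2)@(9, 5): e=[6,48,26] → █
    (5,2)@(11, 5): e=[-6,32,54] → ·
    (3,3)@(7, 7): e=[26,48,6] → █
    (5,3)@(11, 7): e=[2,16,62] → █
    (3,4)@(7, 9): e=[34,32,14] → █
    (5,4)@(11, 9): e=[10,0,70] → ·  [on edge]
    (3,5)@(7, 11): e=[42,16,22] → █
    (4,5)@(9, 11): e=[30,0,50] → ·  [on edge]
    (2,6)@(5, 13): e=[62,16,2] → █
    (3,6)@(7, 13): e=[50,0,30] → ·  [on edge]
    (2,7)@(5, 15): e=[70,0,10] → ·  [on edge]
    (1,8)@(3, 17): e=[90,0,-10] → ·  [on edge]
  covered (8 px):
    · · · · · ·
    · · · · · ·
    · · · · █ ·
    · · · █ █ █
    · · · █ █ ·
    · · · █ · ·
    · · █ · · ·
    · · · · · ·
    · · · · · ·
T2:
  2·area = 12  (B↔C swapped to make it positive)
  edge (6, 6)→(0, 2): d=(-6,-4) top-left  bias=+0
  edge (0, 2)→(12, 8): d=(12,6) right/bottom  bias=-1
  edge (12, 8)→(6, 6): d=(-6,-2) top-left  bias=+0
    (1,2)@(3, 5): e=[-6,18,0] → ·  [on edge]
    (2,2)@(5, 5): e=[2,6,4] → █
    (3,2)@(7, 5): e=[10,-6,8] → ·
    (2,3)@(5, 7): e=[-10,30,-8] → ·
    (4,3)@(9, 7): e=[6,6,0] → █  [on edge]
    (5,3)@(11, 7): e=[14,-6,4] → ·
    (4,4)@(9, 9): e=[-6,30,-12] → ·
  covered (2 px):
    · · · · · ·
    · · · · · ·
    · · █ · · ·
    · · · · █ ·
    · · · · · ·
    · · · · · ·
    · · · · · ·
    · · · · · ·
    · · · · · ·
T3:
  2·area = 2
  edge (11, 6)→(2, 14): d=(-9,8) right/bottom  bias=-1
  edge (2, 14)→(4, 12): d=(2,-2) top-left  bias=+0
  edge (4, 12)→(11, 6): d=(7,-6) top-left  bias=+0
    (5,2)@(11, 5): e=[9,0,-7] → ·  [on edge]
    (4,3)@(9, 7): e=[7,0,-5] → ·  [on edge]
    (3,4)@(7, 9): e=[5,0,-3] → ·  [on edge]
    (2,5)@(5, 11): e=[3,0,-1] → ·  [on edge]
    (1,6)@(3, 13): e=[1,0,1] → █  [on edge]
    (2,6)@(5, 13): e=[-15,4,13] → ·
    (0,7)@(1, 15): e=[-1,0,3] → ·  [on edge]
    (1,7)@(3, 15): e=[-17,4,15] → ·
  covered (1 px):
    · · · · · ·
    · · · · · ·
    · · · · · ·
    · · · · · ·
    · · · · · ·
    · · · · · ·
    · █ · · · ·
    · · · · · ·
    · · · · · ·

Result: 20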